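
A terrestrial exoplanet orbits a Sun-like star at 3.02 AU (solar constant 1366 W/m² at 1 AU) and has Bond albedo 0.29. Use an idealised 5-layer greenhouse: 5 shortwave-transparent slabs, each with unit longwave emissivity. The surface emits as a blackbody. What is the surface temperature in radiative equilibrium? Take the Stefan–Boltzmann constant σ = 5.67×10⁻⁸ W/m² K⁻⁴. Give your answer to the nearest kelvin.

By the inverse-square law, S = 1366/3.02² = 149.8 W/m².
The effective emission temperature is T_e = [S(1−α)/(4σ)]^¼ = 147.2 K.
For an N-layer opaque stack, T_s⁴ = (N+1)T_e⁴, hence T_s = (6)^(1/4)×147.2 K = 230.3 K.

230 K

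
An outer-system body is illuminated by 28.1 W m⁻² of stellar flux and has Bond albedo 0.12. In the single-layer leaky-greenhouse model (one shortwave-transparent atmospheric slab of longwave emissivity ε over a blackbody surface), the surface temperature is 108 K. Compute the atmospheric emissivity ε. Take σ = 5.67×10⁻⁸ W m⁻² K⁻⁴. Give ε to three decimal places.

0.397

Effective temperature: T_e = [S(1−α)/(4σ)]^(1/4) = 102.2 K.
Since (2−ε)/2 = (T_e/T_s)⁴ = 0.8014, ε = 0.3972.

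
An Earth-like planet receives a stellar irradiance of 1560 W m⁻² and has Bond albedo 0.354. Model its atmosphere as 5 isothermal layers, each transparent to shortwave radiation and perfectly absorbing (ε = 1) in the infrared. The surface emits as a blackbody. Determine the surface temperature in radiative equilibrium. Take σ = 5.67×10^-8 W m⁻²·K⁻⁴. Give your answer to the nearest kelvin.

OLR = S(1−α)/4 = 251.9 W m⁻²; the top layer radiates at T_e = 258.2 K.
Layer-by-layer balance gives σT_s⁴ = (N+1)σT_e⁴, so T_s = 6^¼·258.2 = 404.1 K.

404 K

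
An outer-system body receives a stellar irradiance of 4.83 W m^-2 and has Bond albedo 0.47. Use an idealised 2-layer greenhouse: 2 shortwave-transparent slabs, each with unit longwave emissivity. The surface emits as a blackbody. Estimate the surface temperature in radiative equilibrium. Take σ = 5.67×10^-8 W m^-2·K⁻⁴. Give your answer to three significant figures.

OLR = S(1−α)/4 = 0.6400 W m^-2; the top layer radiates at T_e = 57.96 K.
With N = 2 opaque layers, T_s = (N+1)^(1/4)·T_e = 3^(1/4)·57.96 = 76.28 K.

76.3 kelvin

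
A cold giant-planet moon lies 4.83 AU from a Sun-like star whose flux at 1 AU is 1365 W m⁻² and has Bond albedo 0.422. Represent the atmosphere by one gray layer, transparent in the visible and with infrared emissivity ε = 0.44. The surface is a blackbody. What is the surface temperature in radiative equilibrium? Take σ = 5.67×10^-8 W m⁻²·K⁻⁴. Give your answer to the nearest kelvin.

118 kelvin

By the inverse-square law, S = 1365/4.83² = 58.51 W m⁻².
The planet radiates to space at T_e = [S(1−α)/(4σ)]^(1/4) = 110.5 K.
Surface balance with a leaky layer gives σT_s⁴ = σT_e⁴·2/(2−ε), so T_s = T_e·[2/(2−0.44)]^(1/4) = 117.6 K.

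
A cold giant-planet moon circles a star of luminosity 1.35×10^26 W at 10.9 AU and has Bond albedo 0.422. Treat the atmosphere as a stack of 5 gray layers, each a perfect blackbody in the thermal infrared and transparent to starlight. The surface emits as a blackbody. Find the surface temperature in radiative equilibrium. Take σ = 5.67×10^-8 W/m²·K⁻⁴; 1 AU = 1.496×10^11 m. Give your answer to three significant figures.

88.7 K

Orbital distance: d = 10.9 AU = 1.631×10^12 m.
S = L/(4πd²) = 4.040 W/m².
Top-of-atmosphere balance: σT_e⁴ = S(1−α)/4 = 0.5838 W/m² → T_e = 56.65 K.
Layer-by-layer balance gives σT_s⁴ = (N+1)σT_e⁴, so T_s = 6^¼·56.65 = 88.66 K.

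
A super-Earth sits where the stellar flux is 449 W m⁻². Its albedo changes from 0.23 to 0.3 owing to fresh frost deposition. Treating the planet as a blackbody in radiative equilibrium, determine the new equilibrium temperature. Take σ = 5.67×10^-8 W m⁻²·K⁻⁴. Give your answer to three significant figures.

193 K

With the new albedo, S(1−α₂)/4 = 78.57 W m⁻², so T₂ = 192.9 K.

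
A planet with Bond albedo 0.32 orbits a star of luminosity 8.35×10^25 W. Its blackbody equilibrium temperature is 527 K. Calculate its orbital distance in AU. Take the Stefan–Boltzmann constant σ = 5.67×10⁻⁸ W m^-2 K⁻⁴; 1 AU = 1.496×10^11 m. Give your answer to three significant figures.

0.107 AU

Required flux: S = 4σT⁴/(1−α) = 25730 W m^-2.
Then d = [L/(4πS)]^(1/2) = 1.607×10^10 m, i.e. 0.1074 AU.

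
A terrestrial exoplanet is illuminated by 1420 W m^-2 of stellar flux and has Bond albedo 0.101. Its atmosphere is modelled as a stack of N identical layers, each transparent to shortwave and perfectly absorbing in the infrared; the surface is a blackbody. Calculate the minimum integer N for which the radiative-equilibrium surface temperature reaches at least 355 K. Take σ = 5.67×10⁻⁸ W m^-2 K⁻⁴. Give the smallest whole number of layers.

2

The effective emission temperature is T_e = [S(1−α)/(4σ)]^¼ = 273.9 K.
Need (N+1)T_e⁴ ≥ T_s⁴, i.e. N+1 ≥ (355/273.9)⁴ = 2.822.
Rounding up, N = 2.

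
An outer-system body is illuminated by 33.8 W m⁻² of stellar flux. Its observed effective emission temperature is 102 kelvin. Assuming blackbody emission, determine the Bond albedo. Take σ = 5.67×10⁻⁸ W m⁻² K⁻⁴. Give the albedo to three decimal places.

Energy balance: S(1−α)/4 = σT⁴, so 1−α = 4σT⁴/S.
σT⁴ = 6.137 W m⁻², so 4σT⁴ = 24.55 W m⁻².
Hence α = 1 − 24.55/33.80 = 0.2737.

0.274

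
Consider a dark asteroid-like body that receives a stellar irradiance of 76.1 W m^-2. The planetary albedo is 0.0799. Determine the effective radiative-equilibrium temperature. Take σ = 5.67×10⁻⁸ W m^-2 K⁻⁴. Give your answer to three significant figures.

Averaging over the sphere, the absorbed flux is S(1−α)/4 = 17.50 W m^-2.
Set σT⁴ = 17.50 → T = (17.50/σ)^(1/4) = 132.6 K.

133 kelvin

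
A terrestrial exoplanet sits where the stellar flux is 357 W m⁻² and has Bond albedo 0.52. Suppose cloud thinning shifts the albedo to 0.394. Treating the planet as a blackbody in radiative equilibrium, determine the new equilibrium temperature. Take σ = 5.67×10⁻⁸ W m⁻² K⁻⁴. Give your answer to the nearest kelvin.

176 kelvin

New equilibrium: T₂ = [(1−0.394)·357.0/(4σ)]^(1/4) = 175.7 K.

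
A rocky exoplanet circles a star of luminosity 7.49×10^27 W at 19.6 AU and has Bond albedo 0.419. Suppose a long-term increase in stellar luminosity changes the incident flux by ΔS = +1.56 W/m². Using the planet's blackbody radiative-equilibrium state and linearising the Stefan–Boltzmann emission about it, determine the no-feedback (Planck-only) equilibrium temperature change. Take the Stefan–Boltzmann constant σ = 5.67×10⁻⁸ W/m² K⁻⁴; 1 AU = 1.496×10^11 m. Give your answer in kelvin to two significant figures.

d = 19.6 × 1.496×10^11 m = 2.932×10^12 m.
Spreading L over a sphere of radius d: S = 7.49×10^27/(4π·2.93×10^12²) = 69.33 W/m².
Unperturbed T_e = [69.33·(1−0.419)/(4σ)]^¼ = 115.4 K.
Only a fraction (1−α) is absorbed and it's spread over 4πR², so ΔF = (1−α)ΔS/4 = 0.2266 W/m².
The Planck feedback parameter is 4σT_e³ = 0.3489 W/m²/K.
ΔT₀ = ΔF/λ_P = 0.2266/0.3489 = 0.649 K.

0.65 K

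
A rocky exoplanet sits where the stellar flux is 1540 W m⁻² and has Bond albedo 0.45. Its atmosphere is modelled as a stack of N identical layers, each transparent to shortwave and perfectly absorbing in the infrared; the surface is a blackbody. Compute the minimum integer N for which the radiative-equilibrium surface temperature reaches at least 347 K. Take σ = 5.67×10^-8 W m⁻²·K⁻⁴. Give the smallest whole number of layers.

3

Top-of-atmosphere balance: σT_e⁴ = S(1−α)/4 = 211.8 W m⁻² → T_e = 247.2 K.
Since T_s⁴ = (N+1)T_e⁴, we need N ≥ (T_s/T_e)⁴ − 1 = 2.882.
So N ≥ 2.882; the smallest integer is N = 3.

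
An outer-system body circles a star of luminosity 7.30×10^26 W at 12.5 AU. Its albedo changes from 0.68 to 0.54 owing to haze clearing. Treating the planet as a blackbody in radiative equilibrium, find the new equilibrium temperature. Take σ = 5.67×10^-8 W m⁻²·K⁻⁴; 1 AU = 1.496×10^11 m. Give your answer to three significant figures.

76.2 K

d = 12.5 × 1.496×10^11 m = 1.870×10^12 m.
S = L/(4πd²) = 16.61 W m⁻².
New equilibrium: T₂ = [(1−0.54)·16.61/(4σ)]^(1/4) = 76.19 K.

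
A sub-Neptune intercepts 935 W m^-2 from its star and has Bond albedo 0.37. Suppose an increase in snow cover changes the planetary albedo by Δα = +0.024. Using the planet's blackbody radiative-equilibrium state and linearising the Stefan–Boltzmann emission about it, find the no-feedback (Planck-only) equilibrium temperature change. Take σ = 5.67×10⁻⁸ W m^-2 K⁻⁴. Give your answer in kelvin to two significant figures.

-2.1 K

The baseline emission temperature is T_e = 225.7 K.
ΔF = −(S/4)Δα = −(935.0/4)×(+0.024) = -5.610 W m^-2.
The Planck feedback parameter is 4σT_e³ = 2.609 W m^-2/K.
ΔT₀ = ΔF/λ_P = -5.610/2.609 = -2.15 K.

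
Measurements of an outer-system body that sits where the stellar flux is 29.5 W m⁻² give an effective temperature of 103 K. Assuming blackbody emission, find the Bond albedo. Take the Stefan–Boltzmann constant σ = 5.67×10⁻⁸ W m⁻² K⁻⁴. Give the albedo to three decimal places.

0.135

Energy balance: S(1−α)/4 = σT⁴, so 1−α = 4σT⁴/S.
σT⁴ = 6.382 W m⁻², so 4σT⁴ = 25.53 W m⁻².
1−α = 25.53/29.50 = 0.8653, so α = 0.1347.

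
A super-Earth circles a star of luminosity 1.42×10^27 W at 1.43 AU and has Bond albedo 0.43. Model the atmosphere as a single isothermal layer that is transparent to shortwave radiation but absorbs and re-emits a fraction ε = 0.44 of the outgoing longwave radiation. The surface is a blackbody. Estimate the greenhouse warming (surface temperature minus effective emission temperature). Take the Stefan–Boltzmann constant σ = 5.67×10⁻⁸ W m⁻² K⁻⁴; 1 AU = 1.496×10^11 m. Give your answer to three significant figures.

d = 1.43 × 1.496×10^11 m = 2.139×10^11 m.
Spreading L over a sphere of radius d: S = 1.42×10^27/(4π·2.14×10^11²) = 2469 W m⁻².
The planet radiates to space at T_e = [S(1−α)/(4σ)]^(1/4) = 280.7 K.
For a single slab of emissivity ε, T_s⁴ = 2T_e⁴/(2−ε); thus T_s = 280.7·(1.282)^(1/4) = 298.7 K.
Greenhouse warming: T_s − T_e = 17.99 K.

18.0 K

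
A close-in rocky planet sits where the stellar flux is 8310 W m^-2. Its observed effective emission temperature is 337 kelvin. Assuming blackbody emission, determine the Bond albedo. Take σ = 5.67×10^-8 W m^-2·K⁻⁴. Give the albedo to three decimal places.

0.648

Rearranging the radiative balance, α = 1 − 4σT⁴/S.
σT⁴ = 731.3 W m^-2, so 4σT⁴ = 2925 W m^-2.
Hence α = 1 − 2925/8310 = 0.6480.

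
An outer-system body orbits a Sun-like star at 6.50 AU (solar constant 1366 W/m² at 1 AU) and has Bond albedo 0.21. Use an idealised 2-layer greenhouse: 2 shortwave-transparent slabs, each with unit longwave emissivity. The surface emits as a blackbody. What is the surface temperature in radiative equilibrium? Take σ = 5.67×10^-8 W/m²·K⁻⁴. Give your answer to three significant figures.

Irradiance scales as 1/d², so S = 1366 W/m² × (1/6.50)² = 32.33 W/m².
OLR = S(1−α)/4 = 6.385 W/m²; the top layer radiates at T_e = 103.0 K.
For an N-layer opaque stack, T_s⁴ = (N+1)T_e⁴, hence T_s = (3)^(1/4)×103.0 K = 135.6 K.

136 K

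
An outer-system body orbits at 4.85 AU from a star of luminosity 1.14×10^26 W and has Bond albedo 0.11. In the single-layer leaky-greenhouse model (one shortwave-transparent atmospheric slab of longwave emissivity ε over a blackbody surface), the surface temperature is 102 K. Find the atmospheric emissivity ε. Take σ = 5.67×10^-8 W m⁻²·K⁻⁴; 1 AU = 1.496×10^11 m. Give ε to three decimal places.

Orbital distance: d = 4.85 AU = 7.256×10^11 m.
S = L/(4πd²) = 17.23 W m⁻².
Effective temperature: T_e = [S(1−α)/(4σ)]^(1/4) = 90.68 K.
Inverting T_s⁴ = 2T_e⁴/(2−ε): (T_e/T_s)⁴ = 0.6247, so ε = 2(1 − 0.6247) = 0.7505.

0.751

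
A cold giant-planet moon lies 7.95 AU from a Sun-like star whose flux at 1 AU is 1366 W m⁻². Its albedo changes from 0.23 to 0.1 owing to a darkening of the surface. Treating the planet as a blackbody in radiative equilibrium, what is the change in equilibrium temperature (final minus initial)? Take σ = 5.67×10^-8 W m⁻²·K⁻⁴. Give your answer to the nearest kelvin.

4 K

Flux at the orbit: S = 1366/(7.95)² = 21.61 W m⁻².
With α = 0.23, T₁ = 92.55 K.
After:  T₂ = [21.61·0.9/(4σ)]^(1/4) = 96.23 K.
ΔT = T₂ − T₁ = 3.681 K.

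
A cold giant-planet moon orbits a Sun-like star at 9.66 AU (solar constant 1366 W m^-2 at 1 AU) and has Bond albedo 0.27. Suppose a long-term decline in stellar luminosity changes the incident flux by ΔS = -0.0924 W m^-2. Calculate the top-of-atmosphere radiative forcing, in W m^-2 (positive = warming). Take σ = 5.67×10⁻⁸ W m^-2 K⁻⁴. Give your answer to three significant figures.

Flux at the orbit: S = 1366/(9.66)² = 14.64 W m^-2.
Only a fraction (1−α) is absorbed and it's spread over 4πR², so ΔF = (1−α)ΔS/4 = -0.01686 W m^-2.

-0.0169 W m^-2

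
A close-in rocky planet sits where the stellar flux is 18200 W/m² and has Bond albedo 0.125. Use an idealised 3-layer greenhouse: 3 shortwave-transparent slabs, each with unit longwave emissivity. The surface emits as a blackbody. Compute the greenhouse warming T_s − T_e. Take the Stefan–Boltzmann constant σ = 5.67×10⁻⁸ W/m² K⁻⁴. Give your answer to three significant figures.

213 K

The effective emission temperature is T_e = [S(1−α)/(4σ)]^¼ = 514.8 K.
Surface: T_s = (4)^¼·T_e = 728.0 K.
Warming: T_s − T_e = 213.2 K.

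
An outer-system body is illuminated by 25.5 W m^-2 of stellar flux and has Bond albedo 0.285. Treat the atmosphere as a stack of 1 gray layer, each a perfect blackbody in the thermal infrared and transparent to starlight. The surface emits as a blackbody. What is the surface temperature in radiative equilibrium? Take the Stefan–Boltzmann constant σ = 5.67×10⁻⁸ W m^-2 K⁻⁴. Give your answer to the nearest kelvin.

The effective emission temperature is T_e = [S(1−α)/(4σ)]^¼ = 94.69 K.
With N = 1 opaque layers, T_s = (N+1)^(1/4)·T_e = 2^(1/4)·94.69 = 112.6 K.

113 K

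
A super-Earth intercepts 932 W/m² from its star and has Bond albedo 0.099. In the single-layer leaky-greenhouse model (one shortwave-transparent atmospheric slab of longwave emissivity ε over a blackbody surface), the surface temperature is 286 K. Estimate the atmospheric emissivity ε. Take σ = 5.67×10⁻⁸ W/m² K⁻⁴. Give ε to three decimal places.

Effective temperature: T_e = [S(1−α)/(4σ)]^(1/4) = 246.7 K.
T_s⁴ = T_e⁴·2/(2−ε) → ε = 2 − 2(T_e/T_s)⁴ = 2 − 2·(246.7/286)⁴ = 0.8932.

0.893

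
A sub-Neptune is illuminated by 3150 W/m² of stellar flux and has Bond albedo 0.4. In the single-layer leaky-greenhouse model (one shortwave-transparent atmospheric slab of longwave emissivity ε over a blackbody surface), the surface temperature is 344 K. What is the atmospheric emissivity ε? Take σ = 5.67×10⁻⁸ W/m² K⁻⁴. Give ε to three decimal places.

0.810

TOA balance gives T_e = 302.1 K.
T_s⁴ = T_e⁴·2/(2−ε) → ε = 2 − 2(T_e/T_s)⁴ = 2 − 2·(302.1/344)⁴ = 0.8098.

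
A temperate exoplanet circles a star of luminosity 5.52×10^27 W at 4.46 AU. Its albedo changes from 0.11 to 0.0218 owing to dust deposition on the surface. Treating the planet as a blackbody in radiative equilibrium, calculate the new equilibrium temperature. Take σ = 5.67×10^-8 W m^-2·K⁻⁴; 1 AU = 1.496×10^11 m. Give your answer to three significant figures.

Orbital distance: d = 4.46 AU = 6.672×10^11 m.
Spreading L over a sphere of radius d: S = 5.52×10^27/(4π·6.67×10^11²) = 986.7 W m^-2.
New equilibrium: T₂ = [(1−0.0218)·986.7/(4σ)]^(1/4) = 255.4 K.

255 kelvin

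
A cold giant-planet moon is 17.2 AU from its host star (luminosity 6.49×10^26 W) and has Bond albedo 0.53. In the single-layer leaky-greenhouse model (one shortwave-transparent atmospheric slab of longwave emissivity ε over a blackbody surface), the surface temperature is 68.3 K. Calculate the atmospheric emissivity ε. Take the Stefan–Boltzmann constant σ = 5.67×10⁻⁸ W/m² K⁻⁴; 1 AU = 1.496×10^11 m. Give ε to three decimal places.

0.514

d = 17.2 × 1.496×10^11 m = 2.573×10^12 m.
Flux at the orbit: S = L/(4πd²) = 6.49×10^26/(4π·(2.57×10^12)²) = 7.800 W/m².
Effective temperature: T_e = [S(1−α)/(4σ)]^(1/4) = 63.41 K.
T_s⁴ = T_e⁴·2/(2−ε) → ε = 2 − 2(T_e/T_s)⁴ = 2 − 2·(63.41/68.3)⁴ = 0.5143.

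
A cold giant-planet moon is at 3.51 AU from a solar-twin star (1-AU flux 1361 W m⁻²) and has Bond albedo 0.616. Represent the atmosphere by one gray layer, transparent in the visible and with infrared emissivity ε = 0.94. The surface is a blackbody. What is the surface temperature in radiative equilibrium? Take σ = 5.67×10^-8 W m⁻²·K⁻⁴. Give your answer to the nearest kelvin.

By the inverse-square law, S = 1361/3.51² = 110.5 W m⁻².
Effective emission temperature (TOA balance): σT_e⁴ = S(1−α)/4 = 10.61 W m⁻² → T_e = 116.9 K.
Surface balance with a leaky layer gives σT_s⁴ = σT_e⁴·2/(2−ε), so T_s = T_e·[2/(2−0.94)]^(1/4) = 137.1 K.

137 K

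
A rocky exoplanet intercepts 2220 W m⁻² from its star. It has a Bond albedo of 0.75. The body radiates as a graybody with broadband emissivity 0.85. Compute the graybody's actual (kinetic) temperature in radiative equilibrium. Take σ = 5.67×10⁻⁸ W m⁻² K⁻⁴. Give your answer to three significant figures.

232 K

The planet absorbs (1−α)S over its disc πR² and re-emits over 4πR², so the mean absorbed flux is (1−0.75)·2220/4 = 138.8 W m⁻².
Equating to εσT⁴ with ε = 0.85: T = (138.8/0.85σ)^(1/4) = 231.6 K.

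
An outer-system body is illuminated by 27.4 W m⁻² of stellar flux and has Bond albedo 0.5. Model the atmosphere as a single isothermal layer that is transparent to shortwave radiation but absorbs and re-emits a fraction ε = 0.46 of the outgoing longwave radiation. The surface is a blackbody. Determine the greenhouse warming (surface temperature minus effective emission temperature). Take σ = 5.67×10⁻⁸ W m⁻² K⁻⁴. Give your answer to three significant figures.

5.95 kelvin

Effective emission temperature (TOA balance): σT_e⁴ = S(1−α)/4 = 3.425 W m⁻² → T_e = 88.16 K.
For a single slab of emissivity ε, T_s⁴ = 2T_e⁴/(2−ε); thus T_s = 88.16·(1.299)^(1/4) = 94.11 K.
The atmosphere warms the surface by 5.953 K.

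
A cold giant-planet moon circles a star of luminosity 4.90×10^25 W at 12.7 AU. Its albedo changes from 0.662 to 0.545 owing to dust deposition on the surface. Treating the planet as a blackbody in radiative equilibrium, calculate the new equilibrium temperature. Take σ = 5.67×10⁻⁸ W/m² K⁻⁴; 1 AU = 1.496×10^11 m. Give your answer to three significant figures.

38.4 kelvin

d = 12.7 × 1.496×10^11 m = 1.900×10^12 m.
Spreading L over a sphere of radius d: S = 4.90×10^25/(4π·1.90×10^12²) = 1.080 W/m².
With the new albedo, S(1−α₂)/4 = 0.1229 W/m², so T₂ = 38.37 K.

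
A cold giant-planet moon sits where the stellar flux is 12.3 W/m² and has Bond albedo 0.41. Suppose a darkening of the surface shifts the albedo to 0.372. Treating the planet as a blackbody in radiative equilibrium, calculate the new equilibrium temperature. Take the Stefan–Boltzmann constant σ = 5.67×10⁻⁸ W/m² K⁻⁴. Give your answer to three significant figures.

With the new albedo, S(1−α₂)/4 = 1.931 W/m², so T₂ = 76.39 K.

76.4 K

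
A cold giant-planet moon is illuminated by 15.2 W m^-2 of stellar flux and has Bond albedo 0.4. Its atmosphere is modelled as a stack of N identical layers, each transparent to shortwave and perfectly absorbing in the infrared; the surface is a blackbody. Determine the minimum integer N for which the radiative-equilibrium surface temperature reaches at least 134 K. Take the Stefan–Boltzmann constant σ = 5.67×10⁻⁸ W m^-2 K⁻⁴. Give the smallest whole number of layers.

8

The effective emission temperature is T_e = [S(1−α)/(4σ)]^¼ = 79.63 K.
Need (N+1)T_e⁴ ≥ T_s⁴, i.e. N+1 ≥ (134/79.63)⁴ = 8.018.
Rounding up, N = 8.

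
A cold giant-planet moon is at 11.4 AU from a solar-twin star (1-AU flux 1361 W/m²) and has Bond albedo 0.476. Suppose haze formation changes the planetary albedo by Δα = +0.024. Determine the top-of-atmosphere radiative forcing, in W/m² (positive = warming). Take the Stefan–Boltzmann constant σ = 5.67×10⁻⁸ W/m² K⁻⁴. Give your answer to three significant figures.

Irradiance scales as 1/d², so S = 1361 W/m² × (1/11.4)² = 10.47 W/m².
TOA radiative forcing: ΔF = −S·Δα/4 = −10.47·(+0.024)/4 = -0.06283 W/m².

-0.0628 W/m²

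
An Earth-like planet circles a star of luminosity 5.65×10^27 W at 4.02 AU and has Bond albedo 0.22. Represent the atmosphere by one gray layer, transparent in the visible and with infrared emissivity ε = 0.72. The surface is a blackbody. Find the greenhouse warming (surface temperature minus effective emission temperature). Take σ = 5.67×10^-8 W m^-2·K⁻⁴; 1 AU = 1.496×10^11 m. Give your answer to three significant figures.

30.2 K

d = 4.02 × 1.496×10^11 m = 6.014×10^11 m.
Flux at the orbit: S = L/(4πd²) = 5.65×10^27/(4π·(6.01×10^11)²) = 1243 W m^-2.
Effective emission temperature (TOA balance): σT_e⁴ = S(1−α)/4 = 242.4 W m^-2 → T_e = 255.7 K.
The surface balance (absorbed SW + ε·downward IR = σT_s⁴) with T_a⁴ = T_s⁴/2 reduces to T_s = T_e·[2/(2−ε)]^¼ = 285.9 K.
The atmosphere warms the surface by 30.18 K.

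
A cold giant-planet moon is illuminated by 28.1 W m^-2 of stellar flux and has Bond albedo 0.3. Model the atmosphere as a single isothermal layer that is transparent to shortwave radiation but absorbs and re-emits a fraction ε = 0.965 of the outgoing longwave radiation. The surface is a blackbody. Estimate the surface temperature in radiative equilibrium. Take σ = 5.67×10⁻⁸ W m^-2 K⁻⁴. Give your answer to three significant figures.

At the top of the atmosphere, σT_e⁴ = S(1−α)/4 = 4.917 W m^-2, giving T_e = 96.50 K.
Surface balance with a leaky layer gives σT_s⁴ = σT_e⁴·2/(2−ε), so T_s = T_e·[2/(2−0.965)]^(1/4) = 113.8 K.

114 K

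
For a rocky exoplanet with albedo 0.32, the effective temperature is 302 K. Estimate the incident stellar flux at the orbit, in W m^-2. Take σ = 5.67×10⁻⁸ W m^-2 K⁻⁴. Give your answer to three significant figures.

From S(1−α)/4 = σT⁴: S = 4σT⁴/(1−α).
σT⁴ = 5.67×10⁻⁸·(302)⁴ = 471.6 W m^-2.
So S = 4×471.6/(1−0.32) = 2774 W m^-2.

2770 W m^-2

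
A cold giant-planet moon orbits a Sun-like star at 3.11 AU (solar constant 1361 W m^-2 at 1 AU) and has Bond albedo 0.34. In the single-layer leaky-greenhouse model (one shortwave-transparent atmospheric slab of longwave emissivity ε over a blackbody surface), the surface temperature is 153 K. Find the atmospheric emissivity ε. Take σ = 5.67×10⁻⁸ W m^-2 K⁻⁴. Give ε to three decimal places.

0.505

Irradiance scales as 1/d², so S = 1361 W m^-2 × (1/3.11)² = 140.7 W m^-2.
First, T_e = [140.7·(1−0.34)/(4σ)]^(1/4) = 142.3 K.
Inverting T_s⁴ = 2T_e⁴/(2−ε): (T_e/T_s)⁴ = 0.7473, so ε = 2(1 − 0.7473) = 0.5055.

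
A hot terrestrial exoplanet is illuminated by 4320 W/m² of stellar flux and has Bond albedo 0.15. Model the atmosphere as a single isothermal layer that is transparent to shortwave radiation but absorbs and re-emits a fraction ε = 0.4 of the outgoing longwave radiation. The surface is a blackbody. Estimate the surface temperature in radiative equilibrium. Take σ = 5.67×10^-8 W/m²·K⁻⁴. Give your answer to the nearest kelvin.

At the top of the atmosphere, σT_e⁴ = S(1−α)/4 = 918.0 W/m², giving T_e = 356.7 K.
The surface balance (absorbed SW + ε·downward IR = σT_s⁴) with T_a⁴ = T_s⁴/2 reduces to T_s = T_e·[2/(2−ε)]^¼ = 377.2 K.

377 kelvin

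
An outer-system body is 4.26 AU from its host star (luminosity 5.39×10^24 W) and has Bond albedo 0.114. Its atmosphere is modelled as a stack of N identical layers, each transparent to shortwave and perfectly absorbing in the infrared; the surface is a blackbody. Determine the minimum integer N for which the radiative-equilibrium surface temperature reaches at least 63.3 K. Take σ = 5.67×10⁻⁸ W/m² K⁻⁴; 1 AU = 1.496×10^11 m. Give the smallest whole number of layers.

3

Orbital distance: d = 4.26 AU = 6.373×10^11 m.
S = L/(4πd²) = 1.056 W/m².
Top-of-atmosphere balance: σT_e⁴ = S(1−α)/4 = 0.2339 W/m² → T_e = 45.07 K.
Need (N+1)T_e⁴ ≥ T_s⁴, i.e. N+1 ≥ (63.3/45.07)⁴ = 3.892.
So N ≥ 2.892; the smallest integer is N = 3.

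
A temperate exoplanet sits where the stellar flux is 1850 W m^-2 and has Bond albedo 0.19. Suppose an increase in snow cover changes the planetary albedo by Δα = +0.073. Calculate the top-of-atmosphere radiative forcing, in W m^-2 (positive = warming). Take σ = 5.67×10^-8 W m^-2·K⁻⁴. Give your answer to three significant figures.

The change in absorbed flux is Δ[S(1−α)/4] = −SΔα/4 = -33.76 W m^-2.

-33.8 W m^-2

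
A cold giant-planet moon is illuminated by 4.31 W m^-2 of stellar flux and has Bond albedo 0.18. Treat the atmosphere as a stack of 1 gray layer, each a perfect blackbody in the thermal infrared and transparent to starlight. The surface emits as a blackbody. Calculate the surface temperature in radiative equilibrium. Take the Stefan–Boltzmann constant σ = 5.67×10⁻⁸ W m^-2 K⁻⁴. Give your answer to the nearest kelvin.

75 kelvin

The effective emission temperature is T_e = [S(1−α)/(4σ)]^¼ = 62.83 K.
With N = 1 opaque layers, T_s = (N+1)^(1/4)·T_e = 2^(1/4)·62.83 = 74.72 K.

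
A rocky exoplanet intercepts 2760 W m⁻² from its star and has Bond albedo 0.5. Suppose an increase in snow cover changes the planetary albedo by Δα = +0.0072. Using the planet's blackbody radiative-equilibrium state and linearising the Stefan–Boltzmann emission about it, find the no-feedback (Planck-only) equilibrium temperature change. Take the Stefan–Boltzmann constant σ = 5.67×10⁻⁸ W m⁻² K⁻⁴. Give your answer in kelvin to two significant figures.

-1.0 K

Unperturbed T_e = [2760·(1−0.5)/(4σ)]^¼ = 279.3 K.
TOA radiative forcing: ΔF = −S·Δα/4 = −2760·(+0.0072)/4 = -4.968 W m⁻².
Linearising σT⁴ gives d(σT⁴)/dT = 4σT_e³ = 4.941 W m⁻² per K.
Hence the no-feedback warming is ΔF/(4σT_e³) = -1.01 K.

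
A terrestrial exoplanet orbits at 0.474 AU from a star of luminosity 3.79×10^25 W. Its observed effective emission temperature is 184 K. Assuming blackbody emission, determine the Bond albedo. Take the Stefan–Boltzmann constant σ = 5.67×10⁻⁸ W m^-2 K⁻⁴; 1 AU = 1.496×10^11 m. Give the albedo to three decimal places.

0.567

d = 0.474 × 1.496×10^11 m = 7.091×10^10 m.
S = L/(4πd²) = 599.8 W m^-2.
Rearranging the radiative balance, α = 1 − 4σT⁴/S.
σT⁴ = 64.99 W m^-2, so 4σT⁴ = 260.0 W m^-2.
1−α = 260.0/599.8 = 0.4334, so α = 0.5666.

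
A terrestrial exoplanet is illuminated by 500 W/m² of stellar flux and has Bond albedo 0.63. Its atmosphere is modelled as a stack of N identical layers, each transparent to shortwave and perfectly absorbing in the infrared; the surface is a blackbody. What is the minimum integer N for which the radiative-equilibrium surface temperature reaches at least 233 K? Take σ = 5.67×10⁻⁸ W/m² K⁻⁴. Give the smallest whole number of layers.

3

The effective emission temperature is T_e = [S(1−α)/(4σ)]^¼ = 169.0 K.
Since T_s⁴ = (N+1)T_e⁴, we need N ≥ (T_s/T_e)⁴ − 1 = 2.613.
Rounding up, N = 3.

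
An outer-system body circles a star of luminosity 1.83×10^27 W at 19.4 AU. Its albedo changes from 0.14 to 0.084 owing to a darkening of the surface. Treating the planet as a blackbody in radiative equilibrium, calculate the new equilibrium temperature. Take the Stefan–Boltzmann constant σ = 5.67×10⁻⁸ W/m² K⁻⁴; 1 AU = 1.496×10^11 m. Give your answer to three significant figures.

91.4 K

Orbital distance: d = 19.4 AU = 2.902×10^12 m.
S = L/(4πd²) = 17.29 W/m².
T₂ = [S(1−α₂)/(4σ)]^(1/4) = [17.29·0.916/(4σ)]^(1/4) = 91.41 K.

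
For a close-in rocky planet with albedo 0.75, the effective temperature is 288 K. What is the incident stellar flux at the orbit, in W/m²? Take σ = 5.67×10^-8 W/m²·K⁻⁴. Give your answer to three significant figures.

6240 W/m²

From S(1−α)/4 = σT⁴: S = 4σT⁴/(1−α).
σT⁴ = 5.67×10⁻⁸·(288)⁴ = 390.1 W/m².
So S = 4×390.1/(1−0.75) = 6241 W/m².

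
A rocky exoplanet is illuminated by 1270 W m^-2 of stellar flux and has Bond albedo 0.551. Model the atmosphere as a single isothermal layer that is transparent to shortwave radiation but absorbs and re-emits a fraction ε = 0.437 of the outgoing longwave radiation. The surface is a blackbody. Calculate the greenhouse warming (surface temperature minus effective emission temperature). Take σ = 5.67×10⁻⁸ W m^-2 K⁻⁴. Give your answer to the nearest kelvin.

14 K

At the top of the atmosphere, σT_e⁴ = S(1−α)/4 = 142.6 W m^-2, giving T_e = 223.9 K.
The surface balance (absorbed SW + ε·downward IR = σT_s⁴) with T_a⁴ = T_s⁴/2 reduces to T_s = T_e·[2/(2−ε)]^¼ = 238.2 K.
T_s − T_e = 238.2 − 223.9 = 14.24 K.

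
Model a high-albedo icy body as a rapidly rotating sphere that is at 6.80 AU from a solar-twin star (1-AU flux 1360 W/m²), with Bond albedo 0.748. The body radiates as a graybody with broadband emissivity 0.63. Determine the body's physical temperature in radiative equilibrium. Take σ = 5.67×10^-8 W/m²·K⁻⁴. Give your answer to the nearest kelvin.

85 K

Flux at the orbit: S = 1360/(6.80)² = 29.41 W/m².
Absorbed flux (global mean): S(1−α)/4 = 29.41·0.252/4 = 1.853 W/m².
Equating to εσT⁴ with ε = 0.63: T = (1.853/0.63σ)^(1/4) = 84.87 K.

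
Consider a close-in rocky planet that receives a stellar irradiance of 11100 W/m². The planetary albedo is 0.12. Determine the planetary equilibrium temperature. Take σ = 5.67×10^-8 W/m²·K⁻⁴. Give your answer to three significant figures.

The planet absorbs (1−α)S over its disc πR² and re-emits over 4πR², so the mean absorbed flux is (1−0.12)·11100/4 = 2442 W/m².
Balancing against σT⁴: T = (2442/5.67×10⁻⁸)^(1/4) = 455.6 K.

456 K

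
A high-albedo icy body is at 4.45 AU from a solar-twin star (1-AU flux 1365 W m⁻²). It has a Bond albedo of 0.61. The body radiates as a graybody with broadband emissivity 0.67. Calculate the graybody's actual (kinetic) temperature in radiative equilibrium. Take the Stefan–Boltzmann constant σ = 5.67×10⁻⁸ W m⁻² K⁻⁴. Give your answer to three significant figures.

115 K

Irradiance scales as 1/d², so S = 1365 W m⁻² × (1/4.45)² = 68.93 W m⁻².
Averaging over the sphere, the absorbed flux is S(1−α)/4 = 6.721 W m⁻².
Equating to εσT⁴ with ε = 0.67: T = (6.721/0.67σ)^(1/4) = 115.3 K.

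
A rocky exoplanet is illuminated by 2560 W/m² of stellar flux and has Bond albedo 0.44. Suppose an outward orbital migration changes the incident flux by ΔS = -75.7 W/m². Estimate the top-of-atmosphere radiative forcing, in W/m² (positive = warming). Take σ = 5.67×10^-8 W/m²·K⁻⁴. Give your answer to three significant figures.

-10.6 W/m²

ΔF = Δ[S(1−α)]/4 = (1−0.44)·-75.7/4 = -10.60 W/m².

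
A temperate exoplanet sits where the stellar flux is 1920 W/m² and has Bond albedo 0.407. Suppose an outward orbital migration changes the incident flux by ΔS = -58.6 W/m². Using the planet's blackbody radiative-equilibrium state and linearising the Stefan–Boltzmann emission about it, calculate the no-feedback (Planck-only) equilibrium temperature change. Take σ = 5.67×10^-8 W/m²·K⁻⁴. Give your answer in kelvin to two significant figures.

The baseline emission temperature is T_e = 266.2 K.
TOA radiative forcing: ΔF = (1−α)ΔS/4 = 0.593·(-58.6)/4 = -8.687 W/m².
The Planck feedback parameter is 4σT_e³ = 4.277 W/m²/K.
ΔT₀ = ΔF/λ_P = -8.687/4.277 = -2.03 K.

-2.0 kelvin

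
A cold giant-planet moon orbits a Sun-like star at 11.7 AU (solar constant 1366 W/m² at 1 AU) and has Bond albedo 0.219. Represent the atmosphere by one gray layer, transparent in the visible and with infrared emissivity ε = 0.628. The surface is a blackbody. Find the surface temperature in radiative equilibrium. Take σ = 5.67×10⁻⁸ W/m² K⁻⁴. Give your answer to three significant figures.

Flux at the orbit: S = 1366/(11.7)² = 9.979 W/m².
The planet radiates to space at T_e = [S(1−α)/(4σ)]^(1/4) = 76.56 K.
The surface balance (absorbed SW + ε·downward IR = σT_s⁴) with T_a⁴ = T_s⁴/2 reduces to T_s = T_e·[2/(2−ε)]^¼ = 84.13 K.

84.1 K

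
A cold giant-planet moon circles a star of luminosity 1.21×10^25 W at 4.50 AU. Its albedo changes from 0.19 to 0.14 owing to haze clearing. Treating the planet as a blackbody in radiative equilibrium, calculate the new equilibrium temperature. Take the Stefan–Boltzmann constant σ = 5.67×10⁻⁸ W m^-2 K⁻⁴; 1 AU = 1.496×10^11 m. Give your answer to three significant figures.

53.3 kelvin

d = 4.50 × 1.496×10^11 m = 6.732×10^11 m.
Spreading L over a sphere of radius d: S = 1.21×10^25/(4π·6.73×10^11²) = 2.125 W m^-2.
With the new albedo, S(1−α₂)/4 = 0.4568 W m^-2, so T₂ = 53.28 K.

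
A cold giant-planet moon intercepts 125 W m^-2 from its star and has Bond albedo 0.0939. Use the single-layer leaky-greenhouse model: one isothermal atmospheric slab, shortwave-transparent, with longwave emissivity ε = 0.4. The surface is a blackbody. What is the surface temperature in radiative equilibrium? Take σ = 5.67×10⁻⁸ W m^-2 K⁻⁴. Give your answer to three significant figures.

158 K

At the top of the atmosphere, σT_e⁴ = S(1−α)/4 = 28.32 W m^-2, giving T_e = 149.5 K.
The surface balance (absorbed SW + ε·downward IR = σT_s⁴) with T_a⁴ = T_s⁴/2 reduces to T_s = T_e·[2/(2−ε)]^¼ = 158.1 K.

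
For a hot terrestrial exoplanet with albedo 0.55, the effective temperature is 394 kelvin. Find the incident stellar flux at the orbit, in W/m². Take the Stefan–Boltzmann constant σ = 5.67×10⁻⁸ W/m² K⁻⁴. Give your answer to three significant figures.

From S(1−α)/4 = σT⁴: S = 4σT⁴/(1−α).
The emitted flux is σT⁴ = 1366 W/m².
So S = 4×1366/(1−0.55) = 12150 W/m².

12100 W/m²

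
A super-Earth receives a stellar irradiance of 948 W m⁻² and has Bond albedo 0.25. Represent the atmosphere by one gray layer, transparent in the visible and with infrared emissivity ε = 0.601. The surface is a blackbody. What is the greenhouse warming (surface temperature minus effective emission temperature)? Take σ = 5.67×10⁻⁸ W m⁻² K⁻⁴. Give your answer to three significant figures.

22.1 kelvin

The planet radiates to space at T_e = [S(1−α)/(4σ)]^(1/4) = 236.6 K.
Surface balance with a leaky layer gives σT_s⁴ = σT_e⁴·2/(2−ε), so T_s = T_e·[2/(2−0.601)]^(1/4) = 258.7 K.
The atmosphere warms the surface by 22.11 K.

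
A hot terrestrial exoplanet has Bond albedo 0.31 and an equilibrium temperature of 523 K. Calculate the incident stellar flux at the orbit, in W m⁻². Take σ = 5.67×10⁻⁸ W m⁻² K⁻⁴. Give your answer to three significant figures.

24600 W m⁻²

Invert the energy balance for S: S = 4σT⁴/(1−α).
The emitted flux is σT⁴ = 4242 W m⁻².
So S = 4×4242/(1−0.31) = 24590 W m⁻².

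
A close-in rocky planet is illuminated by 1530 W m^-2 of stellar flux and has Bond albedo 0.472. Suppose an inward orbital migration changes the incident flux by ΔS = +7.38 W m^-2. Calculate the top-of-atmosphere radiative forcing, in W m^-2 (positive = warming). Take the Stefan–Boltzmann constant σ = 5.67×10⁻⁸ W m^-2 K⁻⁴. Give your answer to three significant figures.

0.974 W m^-2

Only a fraction (1−α) is absorbed and it's spread over 4πR², so ΔF = (1−α)ΔS/4 = 0.9742 W m^-2.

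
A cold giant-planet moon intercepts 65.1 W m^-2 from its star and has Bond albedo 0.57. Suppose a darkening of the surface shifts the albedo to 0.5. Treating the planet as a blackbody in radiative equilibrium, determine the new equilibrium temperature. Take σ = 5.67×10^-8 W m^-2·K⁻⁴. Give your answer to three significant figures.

T₂ = [S(1−α₂)/(4σ)]^(1/4) = [65.10·0.5/(4σ)]^(1/4) = 109.5 K.

109 K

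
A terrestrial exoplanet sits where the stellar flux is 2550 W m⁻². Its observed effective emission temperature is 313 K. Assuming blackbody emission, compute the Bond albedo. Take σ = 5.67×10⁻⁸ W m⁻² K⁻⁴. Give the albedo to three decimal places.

Rearranging the radiative balance, α = 1 − 4σT⁴/S.
4σT⁴ = 4·5.67×10⁻⁸·(313)⁴ = 2177 W m⁻².
Hence α = 1 − 2177/2550 = 0.1463.

0.146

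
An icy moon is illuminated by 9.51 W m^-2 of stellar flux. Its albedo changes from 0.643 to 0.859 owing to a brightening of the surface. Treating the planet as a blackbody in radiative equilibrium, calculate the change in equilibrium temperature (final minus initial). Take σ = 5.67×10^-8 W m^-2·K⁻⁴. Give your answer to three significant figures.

Before: T₁ = [9.510·0.357/(4σ)]^(1/4) = 62.20 K.
With α = 0.859, T₂ = 49.31 K.
ΔT = T₂ − T₁ = -12.89 K.

-12.9 K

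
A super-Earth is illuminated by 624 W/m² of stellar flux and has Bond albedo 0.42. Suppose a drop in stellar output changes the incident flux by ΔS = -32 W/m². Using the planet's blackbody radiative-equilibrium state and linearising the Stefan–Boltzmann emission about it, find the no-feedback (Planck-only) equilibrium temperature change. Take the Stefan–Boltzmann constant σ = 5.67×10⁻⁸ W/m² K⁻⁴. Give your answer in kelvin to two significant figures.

-2.6 K

Unperturbed T_e = [624.0·(1−0.42)/(4σ)]^¼ = 199.9 K.
ΔF = Δ[S(1−α)]/4 = (1−0.42)·-32/4 = -4.640 W/m².
Linearising σT⁴ gives d(σT⁴)/dT = 4σT_e³ = 1.811 W/m² per K.
ΔT₀ = ΔF/λ_P = -4.640/1.811 = -2.56 K.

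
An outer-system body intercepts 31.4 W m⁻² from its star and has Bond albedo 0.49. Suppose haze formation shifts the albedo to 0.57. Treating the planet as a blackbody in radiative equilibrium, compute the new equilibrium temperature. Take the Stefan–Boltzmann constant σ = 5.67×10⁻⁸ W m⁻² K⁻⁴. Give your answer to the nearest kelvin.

88 K

T₂ = [S(1−α₂)/(4σ)]^(1/4) = [31.40·0.43/(4σ)]^(1/4) = 87.84 K.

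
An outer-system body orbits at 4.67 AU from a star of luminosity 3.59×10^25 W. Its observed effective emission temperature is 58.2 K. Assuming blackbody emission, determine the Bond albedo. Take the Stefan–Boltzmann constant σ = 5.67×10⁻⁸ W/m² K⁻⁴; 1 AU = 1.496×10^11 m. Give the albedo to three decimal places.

0.555

d = 4.67 × 1.496×10^11 m = 6.986×10^11 m.
Spreading L over a sphere of radius d: S = 3.59×10^25/(4π·6.99×10^11²) = 5.853 W/m².
Rearranging the radiative balance, α = 1 − 4σT⁴/S.
σT⁴ = 0.6505 W/m², so 4σT⁴ = 2.602 W/m².
Hence α = 1 − 2.602/5.853 = 0.5554.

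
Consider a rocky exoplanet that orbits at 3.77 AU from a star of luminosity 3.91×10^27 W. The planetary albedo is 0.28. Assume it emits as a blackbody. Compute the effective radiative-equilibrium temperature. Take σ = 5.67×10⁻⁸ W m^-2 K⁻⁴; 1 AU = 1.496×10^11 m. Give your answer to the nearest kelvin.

236 kelvin

Orbital distance: d = 3.77 AU = 5.640×10^11 m.
Spreading L over a sphere of radius d: S = 3.91×10^27/(4π·5.64×10^11²) = 978.2 W m^-2.
Averaging over the sphere, the absorbed flux is S(1−α)/4 = 176.1 W m^-2.
In equilibrium σT⁴ equals this, so T = 236.1 K.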